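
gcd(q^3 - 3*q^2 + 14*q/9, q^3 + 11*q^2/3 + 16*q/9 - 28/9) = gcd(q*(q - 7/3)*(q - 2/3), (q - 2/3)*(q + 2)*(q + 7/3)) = q - 2/3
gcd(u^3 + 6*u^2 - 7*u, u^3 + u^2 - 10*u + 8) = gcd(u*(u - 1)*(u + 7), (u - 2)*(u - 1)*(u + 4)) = u - 1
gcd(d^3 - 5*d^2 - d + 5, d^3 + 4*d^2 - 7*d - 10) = d + 1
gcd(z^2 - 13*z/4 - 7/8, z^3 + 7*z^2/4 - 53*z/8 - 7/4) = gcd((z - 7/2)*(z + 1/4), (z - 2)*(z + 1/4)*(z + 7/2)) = z + 1/4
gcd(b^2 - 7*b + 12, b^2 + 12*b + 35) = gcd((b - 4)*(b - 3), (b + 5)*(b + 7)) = 1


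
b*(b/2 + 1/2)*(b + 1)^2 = b^4/2 + 3*b^3/2 + 3*b^2/2 + b/2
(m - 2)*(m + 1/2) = m^2 - 3*m/2 - 1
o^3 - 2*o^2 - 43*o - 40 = (o - 8)*(o + 1)*(o + 5)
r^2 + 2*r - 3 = (r - 1)*(r + 3)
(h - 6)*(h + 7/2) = h^2 - 5*h/2 - 21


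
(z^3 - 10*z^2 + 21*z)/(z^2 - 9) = z*(z - 7)/(z + 3)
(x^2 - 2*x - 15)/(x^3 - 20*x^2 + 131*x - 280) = (x + 3)/(x^2 - 15*x + 56)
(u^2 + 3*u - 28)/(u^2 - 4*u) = (u + 7)/u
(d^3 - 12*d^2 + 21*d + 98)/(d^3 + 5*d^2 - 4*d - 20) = (d^2 - 14*d + 49)/(d^2 + 3*d - 10)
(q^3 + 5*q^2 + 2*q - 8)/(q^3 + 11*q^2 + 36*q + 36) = (q^2 + 3*q - 4)/(q^2 + 9*q + 18)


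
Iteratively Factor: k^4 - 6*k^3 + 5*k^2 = (k - 5)*(k^3 - k^2) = (k - 5)*(k - 1)*(k^2) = k*(k - 5)*(k - 1)*(k)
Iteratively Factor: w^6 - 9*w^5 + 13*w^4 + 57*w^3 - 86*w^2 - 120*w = (w - 5)*(w^5 - 4*w^4 - 7*w^3 + 22*w^2 + 24*w) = (w - 5)*(w - 3)*(w^4 - w^3 - 10*w^2 - 8*w) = w*(w - 5)*(w - 3)*(w^3 - w^2 - 10*w - 8) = w*(w - 5)*(w - 3)*(w + 1)*(w^2 - 2*w - 8) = w*(w - 5)*(w - 4)*(w - 3)*(w + 1)*(w + 2)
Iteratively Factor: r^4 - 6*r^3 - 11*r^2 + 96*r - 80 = (r - 1)*(r^3 - 5*r^2 - 16*r + 80) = (r - 5)*(r - 1)*(r^2 - 16) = (r - 5)*(r - 4)*(r - 1)*(r + 4)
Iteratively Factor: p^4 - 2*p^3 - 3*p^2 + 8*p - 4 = (p + 2)*(p^3 - 4*p^2 + 5*p - 2) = (p - 2)*(p + 2)*(p^2 - 2*p + 1) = (p - 2)*(p - 1)*(p + 2)*(p - 1)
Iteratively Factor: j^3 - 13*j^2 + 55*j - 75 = (j - 5)*(j^2 - 8*j + 15) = (j - 5)*(j - 3)*(j - 5)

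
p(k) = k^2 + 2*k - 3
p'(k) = 2*k + 2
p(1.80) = 3.84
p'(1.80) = 5.60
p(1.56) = 2.55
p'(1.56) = 5.12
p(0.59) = -1.47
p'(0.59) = 3.18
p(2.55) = 8.60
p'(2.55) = 7.10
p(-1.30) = -3.91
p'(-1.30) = -0.60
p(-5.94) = 20.40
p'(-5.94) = -9.88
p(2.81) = 10.52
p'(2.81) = 7.62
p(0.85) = -0.58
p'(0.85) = 3.70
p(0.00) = -3.00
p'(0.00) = 2.00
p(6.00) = 45.00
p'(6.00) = 14.00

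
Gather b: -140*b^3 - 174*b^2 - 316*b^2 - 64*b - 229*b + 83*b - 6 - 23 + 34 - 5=-140*b^3 - 490*b^2 - 210*b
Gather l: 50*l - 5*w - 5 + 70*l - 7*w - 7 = 120*l - 12*w - 12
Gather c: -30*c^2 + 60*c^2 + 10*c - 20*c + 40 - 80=30*c^2 - 10*c - 40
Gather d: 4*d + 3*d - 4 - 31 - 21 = 7*d - 56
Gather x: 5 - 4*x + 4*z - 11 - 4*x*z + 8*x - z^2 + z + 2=x*(4 - 4*z) - z^2 + 5*z - 4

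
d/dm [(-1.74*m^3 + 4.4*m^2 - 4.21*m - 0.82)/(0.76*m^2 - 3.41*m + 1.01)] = (-1.3224*m^4 + 11.8668*m^3 - 17.0766*m^2 + 10.1344*m - 7.0483)/(0.5776*m^4 - 5.1832*m^3 + 13.1633*m^2 - 6.8882*m + 1.0201)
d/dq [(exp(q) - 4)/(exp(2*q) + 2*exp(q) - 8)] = (8 - exp(q))*exp(2*q)/(exp(4*q) + 4*exp(3*q) - 12*exp(2*q) - 32*exp(q) + 64)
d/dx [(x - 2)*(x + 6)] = 2*x + 4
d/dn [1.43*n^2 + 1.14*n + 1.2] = 2.86*n + 1.14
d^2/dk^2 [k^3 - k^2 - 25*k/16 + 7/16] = 6*k - 2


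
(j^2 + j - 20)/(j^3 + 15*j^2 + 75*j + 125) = (j - 4)/(j^2 + 10*j + 25)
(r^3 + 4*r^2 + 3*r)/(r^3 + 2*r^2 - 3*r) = (r + 1)/(r - 1)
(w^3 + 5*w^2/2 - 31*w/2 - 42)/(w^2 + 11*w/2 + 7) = (w^2 - w - 12)/(w + 2)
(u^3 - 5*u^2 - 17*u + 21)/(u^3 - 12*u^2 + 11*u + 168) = (u - 1)/(u - 8)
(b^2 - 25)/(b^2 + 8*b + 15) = (b - 5)/(b + 3)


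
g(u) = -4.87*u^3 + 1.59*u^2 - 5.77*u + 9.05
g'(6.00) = -512.65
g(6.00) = -1020.25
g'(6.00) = -512.65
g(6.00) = -1020.25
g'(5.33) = -403.87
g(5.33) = -713.95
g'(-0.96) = -22.29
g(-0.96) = 20.36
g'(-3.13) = -158.86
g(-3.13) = 192.02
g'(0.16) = -5.64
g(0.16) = 8.15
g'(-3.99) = -251.05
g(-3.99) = 366.73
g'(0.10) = -5.60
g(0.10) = 8.48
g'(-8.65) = -1126.43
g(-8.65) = 3329.86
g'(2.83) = -113.78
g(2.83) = -104.92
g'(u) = -14.61*u^2 + 3.18*u - 5.77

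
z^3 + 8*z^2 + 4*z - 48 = (z - 2)*(z + 4)*(z + 6)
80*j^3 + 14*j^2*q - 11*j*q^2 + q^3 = (-8*j + q)*(-5*j + q)*(2*j + q)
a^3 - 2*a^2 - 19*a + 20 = (a - 5)*(a - 1)*(a + 4)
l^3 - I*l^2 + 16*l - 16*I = (l - 4*I)*(l - I)*(l + 4*I)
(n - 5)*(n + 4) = n^2 - n - 20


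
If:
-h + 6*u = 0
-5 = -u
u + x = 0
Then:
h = 30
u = 5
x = -5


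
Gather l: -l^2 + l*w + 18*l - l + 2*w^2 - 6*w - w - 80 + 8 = -l^2 + l*(w + 17) + 2*w^2 - 7*w - 72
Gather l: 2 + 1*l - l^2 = -l^2 + l + 2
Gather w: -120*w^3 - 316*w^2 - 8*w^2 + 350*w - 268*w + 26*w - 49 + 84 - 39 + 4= -120*w^3 - 324*w^2 + 108*w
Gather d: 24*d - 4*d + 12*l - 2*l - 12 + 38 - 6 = 20*d + 10*l + 20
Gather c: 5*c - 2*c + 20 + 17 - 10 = 3*c + 27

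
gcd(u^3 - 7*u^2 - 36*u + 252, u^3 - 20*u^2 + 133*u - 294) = u^2 - 13*u + 42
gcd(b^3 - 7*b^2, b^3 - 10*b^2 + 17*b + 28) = b - 7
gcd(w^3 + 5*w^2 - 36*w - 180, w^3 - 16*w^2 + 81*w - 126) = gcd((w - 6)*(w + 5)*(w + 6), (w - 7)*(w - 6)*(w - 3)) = w - 6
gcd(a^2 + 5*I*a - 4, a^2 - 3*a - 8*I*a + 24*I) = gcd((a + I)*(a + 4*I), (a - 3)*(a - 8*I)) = 1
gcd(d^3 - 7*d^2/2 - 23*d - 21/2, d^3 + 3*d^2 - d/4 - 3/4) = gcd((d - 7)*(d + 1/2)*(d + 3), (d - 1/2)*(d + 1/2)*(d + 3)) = d^2 + 7*d/2 + 3/2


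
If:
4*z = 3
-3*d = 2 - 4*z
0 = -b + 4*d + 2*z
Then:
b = 17/6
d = 1/3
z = 3/4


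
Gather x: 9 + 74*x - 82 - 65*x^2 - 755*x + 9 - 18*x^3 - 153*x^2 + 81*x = -18*x^3 - 218*x^2 - 600*x - 64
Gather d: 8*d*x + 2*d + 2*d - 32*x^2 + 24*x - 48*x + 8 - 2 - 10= d*(8*x + 4) - 32*x^2 - 24*x - 4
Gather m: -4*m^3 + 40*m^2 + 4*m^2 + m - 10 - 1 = -4*m^3 + 44*m^2 + m - 11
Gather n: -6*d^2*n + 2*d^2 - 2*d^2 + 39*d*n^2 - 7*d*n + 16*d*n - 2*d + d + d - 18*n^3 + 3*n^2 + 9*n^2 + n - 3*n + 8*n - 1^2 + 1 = -18*n^3 + n^2*(39*d + 12) + n*(-6*d^2 + 9*d + 6)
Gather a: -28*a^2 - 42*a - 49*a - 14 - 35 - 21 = -28*a^2 - 91*a - 70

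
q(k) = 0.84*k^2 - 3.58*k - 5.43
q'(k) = 1.68*k - 3.58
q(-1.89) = 4.34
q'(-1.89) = -6.76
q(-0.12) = -4.99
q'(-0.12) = -3.78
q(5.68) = 1.34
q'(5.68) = 5.96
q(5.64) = 1.10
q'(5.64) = 5.90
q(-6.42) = 52.18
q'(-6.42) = -14.37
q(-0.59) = -3.03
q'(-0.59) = -4.57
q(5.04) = -2.14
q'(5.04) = 4.89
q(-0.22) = -4.60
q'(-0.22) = -3.95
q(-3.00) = 12.87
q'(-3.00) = -8.62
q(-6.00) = 46.29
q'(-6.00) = -13.66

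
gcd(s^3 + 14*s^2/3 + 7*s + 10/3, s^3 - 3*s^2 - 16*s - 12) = s^2 + 3*s + 2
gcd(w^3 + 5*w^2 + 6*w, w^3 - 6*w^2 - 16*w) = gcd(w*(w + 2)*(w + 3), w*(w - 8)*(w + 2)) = w^2 + 2*w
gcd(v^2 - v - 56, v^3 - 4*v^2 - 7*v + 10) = 1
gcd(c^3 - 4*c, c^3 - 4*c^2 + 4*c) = c^2 - 2*c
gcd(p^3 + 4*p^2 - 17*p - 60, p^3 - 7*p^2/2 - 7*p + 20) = p - 4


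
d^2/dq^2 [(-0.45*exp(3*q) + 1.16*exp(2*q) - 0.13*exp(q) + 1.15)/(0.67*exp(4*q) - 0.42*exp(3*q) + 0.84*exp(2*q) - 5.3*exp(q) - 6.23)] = (-0.202005000000001*exp(10*q) + 1.956266*exp(9*q) + 0.0150749999999995*exp(8*q) - 14.676716*exp(7*q) + 8.64293199999994*exp(6*q) + 122.896716*exp(5*q) - 91.397532*exp(4*q) - 17.565308*exp(3*q) - 88.809231*exp(2*q) + 240.760546*exp(q) - 43.017527)*exp(q)/(0.300763*exp(12*q) - 0.565614*exp(11*q) + 1.485792*exp(10*q) - 8.629854*exp(9*q) + 2.421363*exp(8*q) - 11.072124*exp(7*q) + 43.938264*exp(6*q) + 99.311604*exp(5*q) + 52.405185*exp(4*q) - 31.365494*exp(3*q) - 427.193592*exp(2*q) - 617.12511*exp(q) - 241.804367)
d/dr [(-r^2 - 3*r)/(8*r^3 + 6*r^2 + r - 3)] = (r*(r + 3)*(24*r^2 + 12*r + 1) - (2*r + 3)*(8*r^3 + 6*r^2 + r - 3))/(8*r^3 + 6*r^2 + r - 3)^2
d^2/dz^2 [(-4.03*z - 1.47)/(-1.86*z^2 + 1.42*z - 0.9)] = ((5.9768 - 44.9748*z)*(1.86*z^2 - 1.42*z + 0.9) + (3.72*z - 1.42)*(4.03*z + 1.47)*(7.44*z - 2.84))/(1.86*z^2 - 1.42*z + 0.9)^3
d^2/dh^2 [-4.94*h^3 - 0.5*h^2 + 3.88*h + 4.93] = -29.64*h - 1.0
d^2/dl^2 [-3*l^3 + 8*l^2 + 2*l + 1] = 16 - 18*l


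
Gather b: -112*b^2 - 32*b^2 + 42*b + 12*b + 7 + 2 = -144*b^2 + 54*b + 9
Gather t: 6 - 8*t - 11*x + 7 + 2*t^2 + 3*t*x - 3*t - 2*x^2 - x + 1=2*t^2 + t*(3*x - 11) - 2*x^2 - 12*x + 14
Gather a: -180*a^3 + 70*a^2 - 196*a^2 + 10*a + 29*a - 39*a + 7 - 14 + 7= -180*a^3 - 126*a^2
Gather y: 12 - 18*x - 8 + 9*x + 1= 5 - 9*x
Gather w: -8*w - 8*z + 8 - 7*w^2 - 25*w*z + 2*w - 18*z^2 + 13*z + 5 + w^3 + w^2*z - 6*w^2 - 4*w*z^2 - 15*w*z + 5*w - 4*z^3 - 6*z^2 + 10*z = w^3 + w^2*(z - 13) + w*(-4*z^2 - 40*z - 1) - 4*z^3 - 24*z^2 + 15*z + 13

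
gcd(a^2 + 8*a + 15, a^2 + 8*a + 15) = a^2 + 8*a + 15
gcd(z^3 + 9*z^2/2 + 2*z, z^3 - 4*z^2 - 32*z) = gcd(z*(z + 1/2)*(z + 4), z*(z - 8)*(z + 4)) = z^2 + 4*z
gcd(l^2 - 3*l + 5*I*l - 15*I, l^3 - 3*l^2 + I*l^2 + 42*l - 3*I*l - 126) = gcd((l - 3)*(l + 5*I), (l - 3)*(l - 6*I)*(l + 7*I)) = l - 3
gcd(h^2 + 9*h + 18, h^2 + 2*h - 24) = h + 6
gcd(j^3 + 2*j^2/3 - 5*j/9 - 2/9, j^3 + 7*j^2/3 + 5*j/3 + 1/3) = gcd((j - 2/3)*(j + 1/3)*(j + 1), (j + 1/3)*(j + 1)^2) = j^2 + 4*j/3 + 1/3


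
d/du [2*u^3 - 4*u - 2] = 6*u^2 - 4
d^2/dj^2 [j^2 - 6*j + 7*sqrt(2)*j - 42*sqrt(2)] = 2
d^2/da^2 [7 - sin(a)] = sin(a)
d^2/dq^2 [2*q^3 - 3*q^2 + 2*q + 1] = 12*q - 6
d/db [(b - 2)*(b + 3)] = 2*b + 1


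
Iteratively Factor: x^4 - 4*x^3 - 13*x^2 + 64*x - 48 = (x - 1)*(x^3 - 3*x^2 - 16*x + 48) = (x - 4)*(x - 1)*(x^2 + x - 12) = (x - 4)*(x - 1)*(x + 4)*(x - 3)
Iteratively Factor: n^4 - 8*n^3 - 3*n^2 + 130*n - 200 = (n - 2)*(n^3 - 6*n^2 - 15*n + 100) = (n - 5)*(n - 2)*(n^2 - n - 20) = (n - 5)*(n - 2)*(n + 4)*(n - 5)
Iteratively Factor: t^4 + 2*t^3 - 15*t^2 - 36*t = (t + 3)*(t^3 - t^2 - 12*t) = t*(t + 3)*(t^2 - t - 12) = t*(t + 3)^2*(t - 4)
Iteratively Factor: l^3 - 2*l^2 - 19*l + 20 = (l + 4)*(l^2 - 6*l + 5) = (l - 5)*(l + 4)*(l - 1)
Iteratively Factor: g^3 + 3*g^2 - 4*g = (g)*(g^2 + 3*g - 4) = g*(g + 4)*(g - 1)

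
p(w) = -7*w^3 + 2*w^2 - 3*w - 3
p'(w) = -21*w^2 + 4*w - 3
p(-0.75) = 3.33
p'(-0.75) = -17.81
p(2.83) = -154.13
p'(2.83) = -159.87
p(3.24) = -229.81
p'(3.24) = -210.49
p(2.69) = -132.85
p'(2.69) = -144.20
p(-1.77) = 47.39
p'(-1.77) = -75.87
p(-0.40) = -1.03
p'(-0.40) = -7.96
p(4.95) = -817.86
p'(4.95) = -497.75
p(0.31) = -3.95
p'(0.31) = -3.78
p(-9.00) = 5289.00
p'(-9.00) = -1740.00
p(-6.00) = 1599.00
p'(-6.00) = -783.00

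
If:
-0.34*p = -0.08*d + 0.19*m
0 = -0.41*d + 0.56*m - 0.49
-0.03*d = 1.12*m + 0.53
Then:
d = -1.78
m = -0.43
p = -0.18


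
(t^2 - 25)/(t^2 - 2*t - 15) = (t + 5)/(t + 3)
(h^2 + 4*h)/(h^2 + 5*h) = (h + 4)/(h + 5)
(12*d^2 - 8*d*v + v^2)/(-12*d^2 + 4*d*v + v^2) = (-6*d + v)/(6*d + v)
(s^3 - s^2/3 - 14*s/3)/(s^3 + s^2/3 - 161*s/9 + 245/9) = 3*s*(s + 2)/(3*s^2 + 8*s - 35)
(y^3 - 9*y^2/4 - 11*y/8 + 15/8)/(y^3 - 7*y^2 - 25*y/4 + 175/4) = (4*y^2 + y - 3)/(2*(2*y^2 - 9*y - 35))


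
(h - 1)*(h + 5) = h^2 + 4*h - 5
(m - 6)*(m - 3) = m^2 - 9*m + 18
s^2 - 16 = (s - 4)*(s + 4)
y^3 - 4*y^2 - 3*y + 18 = (y - 3)^2*(y + 2)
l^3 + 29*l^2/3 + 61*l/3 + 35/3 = (l + 1)*(l + 5/3)*(l + 7)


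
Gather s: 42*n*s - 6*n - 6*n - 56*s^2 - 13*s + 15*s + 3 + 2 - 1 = -12*n - 56*s^2 + s*(42*n + 2) + 4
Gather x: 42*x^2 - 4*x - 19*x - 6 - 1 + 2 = 42*x^2 - 23*x - 5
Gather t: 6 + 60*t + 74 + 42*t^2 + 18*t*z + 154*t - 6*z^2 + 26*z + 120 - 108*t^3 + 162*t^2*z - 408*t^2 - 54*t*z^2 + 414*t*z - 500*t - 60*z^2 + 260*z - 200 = -108*t^3 + t^2*(162*z - 366) + t*(-54*z^2 + 432*z - 286) - 66*z^2 + 286*z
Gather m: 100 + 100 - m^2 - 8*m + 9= -m^2 - 8*m + 209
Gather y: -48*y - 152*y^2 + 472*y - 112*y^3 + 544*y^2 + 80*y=-112*y^3 + 392*y^2 + 504*y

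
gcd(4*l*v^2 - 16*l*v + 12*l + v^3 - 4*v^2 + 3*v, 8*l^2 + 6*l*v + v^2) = 4*l + v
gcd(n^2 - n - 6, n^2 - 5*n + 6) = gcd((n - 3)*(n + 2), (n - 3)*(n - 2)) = n - 3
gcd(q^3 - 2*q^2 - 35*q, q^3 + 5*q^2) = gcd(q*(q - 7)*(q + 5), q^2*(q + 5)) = q^2 + 5*q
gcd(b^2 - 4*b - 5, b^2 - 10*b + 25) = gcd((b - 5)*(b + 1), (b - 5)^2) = b - 5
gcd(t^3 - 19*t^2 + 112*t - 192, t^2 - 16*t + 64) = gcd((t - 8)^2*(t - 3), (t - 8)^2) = t^2 - 16*t + 64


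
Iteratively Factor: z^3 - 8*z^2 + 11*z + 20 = (z - 5)*(z^2 - 3*z - 4) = (z - 5)*(z - 4)*(z + 1)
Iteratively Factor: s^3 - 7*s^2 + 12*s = (s)*(s^2 - 7*s + 12) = s*(s - 3)*(s - 4)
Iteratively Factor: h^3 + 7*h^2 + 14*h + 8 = (h + 2)*(h^2 + 5*h + 4) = (h + 2)*(h + 4)*(h + 1)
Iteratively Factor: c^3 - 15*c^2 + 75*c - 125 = (c - 5)*(c^2 - 10*c + 25) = (c - 5)^2*(c - 5)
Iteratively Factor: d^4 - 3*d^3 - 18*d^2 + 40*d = (d + 4)*(d^3 - 7*d^2 + 10*d) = (d - 2)*(d + 4)*(d^2 - 5*d) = d*(d - 2)*(d + 4)*(d - 5)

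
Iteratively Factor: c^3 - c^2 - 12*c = (c)*(c^2 - c - 12) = c*(c - 4)*(c + 3)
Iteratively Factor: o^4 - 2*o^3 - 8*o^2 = (o + 2)*(o^3 - 4*o^2) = (o - 4)*(o + 2)*(o^2) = o*(o - 4)*(o + 2)*(o)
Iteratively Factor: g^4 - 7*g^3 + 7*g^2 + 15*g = (g + 1)*(g^3 - 8*g^2 + 15*g) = (g - 3)*(g + 1)*(g^2 - 5*g) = (g - 5)*(g - 3)*(g + 1)*(g)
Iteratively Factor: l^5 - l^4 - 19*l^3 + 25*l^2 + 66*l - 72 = (l - 1)*(l^4 - 19*l^2 + 6*l + 72) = (l - 1)*(l + 2)*(l^3 - 2*l^2 - 15*l + 36) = (l - 3)*(l - 1)*(l + 2)*(l^2 + l - 12) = (l - 3)^2*(l - 1)*(l + 2)*(l + 4)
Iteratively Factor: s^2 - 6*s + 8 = (s - 2)*(s - 4)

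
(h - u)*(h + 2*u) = h^2 + h*u - 2*u^2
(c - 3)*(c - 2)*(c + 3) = c^3 - 2*c^2 - 9*c + 18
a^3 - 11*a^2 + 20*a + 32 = (a - 8)*(a - 4)*(a + 1)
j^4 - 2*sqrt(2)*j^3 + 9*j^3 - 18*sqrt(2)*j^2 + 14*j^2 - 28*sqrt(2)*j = j*(j + 2)*(j + 7)*(j - 2*sqrt(2))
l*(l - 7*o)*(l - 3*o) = l^3 - 10*l^2*o + 21*l*o^2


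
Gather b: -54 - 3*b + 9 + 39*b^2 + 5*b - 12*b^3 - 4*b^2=-12*b^3 + 35*b^2 + 2*b - 45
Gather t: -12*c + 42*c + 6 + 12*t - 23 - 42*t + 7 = 30*c - 30*t - 10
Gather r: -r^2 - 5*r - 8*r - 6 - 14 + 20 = -r^2 - 13*r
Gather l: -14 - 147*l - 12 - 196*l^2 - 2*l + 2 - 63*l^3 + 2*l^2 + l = -63*l^3 - 194*l^2 - 148*l - 24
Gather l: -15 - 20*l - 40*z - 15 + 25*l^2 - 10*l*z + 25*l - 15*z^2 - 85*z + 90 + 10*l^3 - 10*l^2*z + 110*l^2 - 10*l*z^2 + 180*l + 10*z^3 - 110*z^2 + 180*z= 10*l^3 + l^2*(135 - 10*z) + l*(-10*z^2 - 10*z + 185) + 10*z^3 - 125*z^2 + 55*z + 60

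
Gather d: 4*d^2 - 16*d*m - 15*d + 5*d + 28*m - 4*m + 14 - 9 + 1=4*d^2 + d*(-16*m - 10) + 24*m + 6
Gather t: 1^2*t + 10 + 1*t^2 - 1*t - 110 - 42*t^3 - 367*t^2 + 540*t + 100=-42*t^3 - 366*t^2 + 540*t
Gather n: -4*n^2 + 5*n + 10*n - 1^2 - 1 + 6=-4*n^2 + 15*n + 4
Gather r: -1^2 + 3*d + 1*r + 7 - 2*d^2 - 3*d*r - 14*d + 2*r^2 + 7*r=-2*d^2 - 11*d + 2*r^2 + r*(8 - 3*d) + 6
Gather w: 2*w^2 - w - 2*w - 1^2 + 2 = 2*w^2 - 3*w + 1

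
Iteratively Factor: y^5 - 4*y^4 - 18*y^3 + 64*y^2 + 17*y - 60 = (y - 1)*(y^4 - 3*y^3 - 21*y^2 + 43*y + 60) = (y - 1)*(y + 1)*(y^3 - 4*y^2 - 17*y + 60) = (y - 3)*(y - 1)*(y + 1)*(y^2 - y - 20) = (y - 3)*(y - 1)*(y + 1)*(y + 4)*(y - 5)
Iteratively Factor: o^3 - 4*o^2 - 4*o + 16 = (o - 4)*(o^2 - 4) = (o - 4)*(o - 2)*(o + 2)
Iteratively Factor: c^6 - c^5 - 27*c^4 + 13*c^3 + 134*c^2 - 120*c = (c + 3)*(c^5 - 4*c^4 - 15*c^3 + 58*c^2 - 40*c) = (c - 1)*(c + 3)*(c^4 - 3*c^3 - 18*c^2 + 40*c) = (c - 5)*(c - 1)*(c + 3)*(c^3 + 2*c^2 - 8*c) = (c - 5)*(c - 2)*(c - 1)*(c + 3)*(c^2 + 4*c) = c*(c - 5)*(c - 2)*(c - 1)*(c + 3)*(c + 4)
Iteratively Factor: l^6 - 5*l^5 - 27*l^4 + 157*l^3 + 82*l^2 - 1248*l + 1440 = (l - 5)*(l^5 - 27*l^3 + 22*l^2 + 192*l - 288) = (l - 5)*(l + 4)*(l^4 - 4*l^3 - 11*l^2 + 66*l - 72) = (l - 5)*(l - 2)*(l + 4)*(l^3 - 2*l^2 - 15*l + 36) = (l - 5)*(l - 2)*(l + 4)^2*(l^2 - 6*l + 9) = (l - 5)*(l - 3)*(l - 2)*(l + 4)^2*(l - 3)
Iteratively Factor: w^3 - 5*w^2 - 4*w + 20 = (w + 2)*(w^2 - 7*w + 10) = (w - 2)*(w + 2)*(w - 5)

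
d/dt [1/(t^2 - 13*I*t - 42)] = (-2*t + 13*I)/(-t^2 + 13*I*t + 42)^2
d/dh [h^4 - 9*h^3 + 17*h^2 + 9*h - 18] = 4*h^3 - 27*h^2 + 34*h + 9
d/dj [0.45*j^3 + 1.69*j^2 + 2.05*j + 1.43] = 1.35*j^2 + 3.38*j + 2.05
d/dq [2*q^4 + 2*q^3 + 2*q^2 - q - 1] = 8*q^3 + 6*q^2 + 4*q - 1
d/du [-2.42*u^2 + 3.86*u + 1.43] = 3.86 - 4.84*u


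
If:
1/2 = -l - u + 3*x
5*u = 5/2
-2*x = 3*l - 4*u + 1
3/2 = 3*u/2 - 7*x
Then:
No Solution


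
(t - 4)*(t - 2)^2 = t^3 - 8*t^2 + 20*t - 16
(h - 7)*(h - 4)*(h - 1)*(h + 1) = h^4 - 11*h^3 + 27*h^2 + 11*h - 28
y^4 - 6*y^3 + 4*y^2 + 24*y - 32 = (y - 4)*(y - 2)^2*(y + 2)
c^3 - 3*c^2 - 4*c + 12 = (c - 3)*(c - 2)*(c + 2)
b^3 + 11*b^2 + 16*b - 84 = (b - 2)*(b + 6)*(b + 7)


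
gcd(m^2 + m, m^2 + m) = m^2 + m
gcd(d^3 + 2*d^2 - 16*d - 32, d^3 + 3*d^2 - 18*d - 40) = d^2 - 2*d - 8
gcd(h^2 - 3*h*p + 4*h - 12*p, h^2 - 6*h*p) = 1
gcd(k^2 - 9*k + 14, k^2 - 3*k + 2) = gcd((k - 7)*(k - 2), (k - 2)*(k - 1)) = k - 2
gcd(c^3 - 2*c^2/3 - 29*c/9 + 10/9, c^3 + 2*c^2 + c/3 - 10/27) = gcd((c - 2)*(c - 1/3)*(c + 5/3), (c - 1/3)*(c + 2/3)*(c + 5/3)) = c^2 + 4*c/3 - 5/9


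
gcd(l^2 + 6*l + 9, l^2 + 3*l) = l + 3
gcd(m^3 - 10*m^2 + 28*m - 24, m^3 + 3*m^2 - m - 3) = 1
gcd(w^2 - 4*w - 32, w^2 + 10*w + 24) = w + 4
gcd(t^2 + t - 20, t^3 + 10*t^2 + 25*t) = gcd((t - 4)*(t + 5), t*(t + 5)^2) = t + 5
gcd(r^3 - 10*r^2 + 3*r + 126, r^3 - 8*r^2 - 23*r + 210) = r^2 - 13*r + 42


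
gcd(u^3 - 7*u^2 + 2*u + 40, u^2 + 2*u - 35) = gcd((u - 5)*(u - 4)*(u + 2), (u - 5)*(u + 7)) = u - 5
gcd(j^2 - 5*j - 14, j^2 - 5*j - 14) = j^2 - 5*j - 14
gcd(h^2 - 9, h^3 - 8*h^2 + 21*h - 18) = h - 3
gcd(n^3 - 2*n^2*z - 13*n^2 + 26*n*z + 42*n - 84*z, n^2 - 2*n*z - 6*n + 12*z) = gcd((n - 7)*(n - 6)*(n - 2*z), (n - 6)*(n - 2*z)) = -n^2 + 2*n*z + 6*n - 12*z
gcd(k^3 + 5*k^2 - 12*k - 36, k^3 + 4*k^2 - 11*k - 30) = k^2 - k - 6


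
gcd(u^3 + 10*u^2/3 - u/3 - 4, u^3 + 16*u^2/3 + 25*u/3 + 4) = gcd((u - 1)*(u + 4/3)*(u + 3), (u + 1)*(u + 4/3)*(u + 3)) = u^2 + 13*u/3 + 4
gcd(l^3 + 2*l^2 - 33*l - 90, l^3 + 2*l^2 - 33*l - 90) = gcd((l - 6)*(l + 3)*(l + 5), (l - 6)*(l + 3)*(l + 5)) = l^3 + 2*l^2 - 33*l - 90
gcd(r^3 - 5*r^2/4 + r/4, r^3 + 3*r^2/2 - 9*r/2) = r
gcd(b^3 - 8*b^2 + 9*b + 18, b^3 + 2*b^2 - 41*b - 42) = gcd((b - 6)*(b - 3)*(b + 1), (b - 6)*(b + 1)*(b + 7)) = b^2 - 5*b - 6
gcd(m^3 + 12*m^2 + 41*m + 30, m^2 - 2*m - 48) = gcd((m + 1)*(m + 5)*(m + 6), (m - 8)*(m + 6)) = m + 6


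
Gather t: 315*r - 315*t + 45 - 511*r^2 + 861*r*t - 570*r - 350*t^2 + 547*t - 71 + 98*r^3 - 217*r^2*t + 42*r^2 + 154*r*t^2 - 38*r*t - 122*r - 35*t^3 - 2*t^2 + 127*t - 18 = 98*r^3 - 469*r^2 - 377*r - 35*t^3 + t^2*(154*r - 352) + t*(-217*r^2 + 823*r + 359) - 44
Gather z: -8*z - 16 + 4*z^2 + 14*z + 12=4*z^2 + 6*z - 4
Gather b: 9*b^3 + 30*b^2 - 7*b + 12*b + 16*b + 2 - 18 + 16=9*b^3 + 30*b^2 + 21*b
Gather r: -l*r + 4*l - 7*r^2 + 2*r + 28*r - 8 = 4*l - 7*r^2 + r*(30 - l) - 8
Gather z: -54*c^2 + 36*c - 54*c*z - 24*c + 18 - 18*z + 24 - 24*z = -54*c^2 + 12*c + z*(-54*c - 42) + 42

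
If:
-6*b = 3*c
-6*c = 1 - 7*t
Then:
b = 1/12 - 7*t/12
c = 7*t/6 - 1/6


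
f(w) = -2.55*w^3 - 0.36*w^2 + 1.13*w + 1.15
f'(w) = -7.65*w^2 - 0.72*w + 1.13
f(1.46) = -5.90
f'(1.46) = -16.23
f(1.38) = -4.68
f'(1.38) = -14.43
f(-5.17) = 338.07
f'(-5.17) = -199.62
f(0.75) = 0.72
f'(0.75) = -3.71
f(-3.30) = 85.14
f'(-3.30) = -79.80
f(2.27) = -27.97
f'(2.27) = -39.92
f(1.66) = -9.63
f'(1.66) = -21.15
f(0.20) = 1.34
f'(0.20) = 0.68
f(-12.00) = 4342.15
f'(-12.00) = -1091.83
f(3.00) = -67.55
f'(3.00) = -69.88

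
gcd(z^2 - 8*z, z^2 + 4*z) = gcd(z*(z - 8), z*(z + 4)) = z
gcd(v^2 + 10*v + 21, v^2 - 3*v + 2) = 1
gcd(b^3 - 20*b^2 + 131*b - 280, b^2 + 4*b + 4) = 1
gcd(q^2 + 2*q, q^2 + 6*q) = q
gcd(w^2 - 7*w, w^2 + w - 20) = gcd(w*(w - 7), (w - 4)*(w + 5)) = 1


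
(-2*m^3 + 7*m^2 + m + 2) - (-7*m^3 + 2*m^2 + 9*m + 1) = 5*m^3 + 5*m^2 - 8*m + 1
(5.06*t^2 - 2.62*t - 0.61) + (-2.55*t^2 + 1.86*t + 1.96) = 2.51*t^2 - 0.76*t + 1.35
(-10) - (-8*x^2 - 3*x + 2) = 8*x^2 + 3*x - 12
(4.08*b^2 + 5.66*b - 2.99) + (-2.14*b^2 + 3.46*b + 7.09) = 1.94*b^2 + 9.12*b + 4.1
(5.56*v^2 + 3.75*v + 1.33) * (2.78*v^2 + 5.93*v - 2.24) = 15.4568*v^4 + 43.3958*v^3 + 13.4805*v^2 - 0.513100000000001*v - 2.9792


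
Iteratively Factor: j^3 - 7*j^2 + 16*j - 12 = (j - 2)*(j^2 - 5*j + 6) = (j - 3)*(j - 2)*(j - 2)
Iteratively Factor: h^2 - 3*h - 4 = (h - 4)*(h + 1)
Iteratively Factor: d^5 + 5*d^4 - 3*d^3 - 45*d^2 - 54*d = (d)*(d^4 + 5*d^3 - 3*d^2 - 45*d - 54) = d*(d + 3)*(d^3 + 2*d^2 - 9*d - 18) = d*(d + 2)*(d + 3)*(d^2 - 9) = d*(d - 3)*(d + 2)*(d + 3)*(d + 3)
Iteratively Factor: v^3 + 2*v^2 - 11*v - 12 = (v - 3)*(v^2 + 5*v + 4) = (v - 3)*(v + 1)*(v + 4)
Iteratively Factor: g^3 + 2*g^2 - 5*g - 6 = (g - 2)*(g^2 + 4*g + 3) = (g - 2)*(g + 1)*(g + 3)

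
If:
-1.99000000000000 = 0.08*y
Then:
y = -24.88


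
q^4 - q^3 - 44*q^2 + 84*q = q*(q - 6)*(q - 2)*(q + 7)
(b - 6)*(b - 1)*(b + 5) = b^3 - 2*b^2 - 29*b + 30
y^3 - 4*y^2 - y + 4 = (y - 4)*(y - 1)*(y + 1)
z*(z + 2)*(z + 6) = z^3 + 8*z^2 + 12*z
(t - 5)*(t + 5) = t^2 - 25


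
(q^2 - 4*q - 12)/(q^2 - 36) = (q + 2)/(q + 6)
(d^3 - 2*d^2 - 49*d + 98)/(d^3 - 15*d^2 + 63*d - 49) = (d^2 + 5*d - 14)/(d^2 - 8*d + 7)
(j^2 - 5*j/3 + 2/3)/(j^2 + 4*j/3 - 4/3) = (j - 1)/(j + 2)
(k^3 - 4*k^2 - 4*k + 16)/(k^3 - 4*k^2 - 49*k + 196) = (k^2 - 4)/(k^2 - 49)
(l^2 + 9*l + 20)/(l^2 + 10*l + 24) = (l + 5)/(l + 6)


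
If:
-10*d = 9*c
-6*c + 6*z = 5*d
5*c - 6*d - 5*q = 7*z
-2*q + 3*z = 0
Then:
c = 0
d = 0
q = 0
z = 0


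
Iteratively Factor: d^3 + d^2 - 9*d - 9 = (d - 3)*(d^2 + 4*d + 3) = (d - 3)*(d + 1)*(d + 3)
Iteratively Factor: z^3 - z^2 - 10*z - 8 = (z + 1)*(z^2 - 2*z - 8) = (z - 4)*(z + 1)*(z + 2)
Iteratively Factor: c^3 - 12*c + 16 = (c + 4)*(c^2 - 4*c + 4) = (c - 2)*(c + 4)*(c - 2)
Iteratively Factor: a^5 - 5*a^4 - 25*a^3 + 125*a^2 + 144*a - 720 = (a - 4)*(a^4 - a^3 - 29*a^2 + 9*a + 180) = (a - 4)*(a - 3)*(a^3 + 2*a^2 - 23*a - 60) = (a - 4)*(a - 3)*(a + 4)*(a^2 - 2*a - 15) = (a - 5)*(a - 4)*(a - 3)*(a + 4)*(a + 3)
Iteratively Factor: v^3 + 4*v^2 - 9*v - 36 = (v - 3)*(v^2 + 7*v + 12) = (v - 3)*(v + 4)*(v + 3)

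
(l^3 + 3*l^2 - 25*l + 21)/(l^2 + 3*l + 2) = (l^3 + 3*l^2 - 25*l + 21)/(l^2 + 3*l + 2)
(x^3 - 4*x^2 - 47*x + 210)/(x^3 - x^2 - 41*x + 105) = (x - 6)/(x - 3)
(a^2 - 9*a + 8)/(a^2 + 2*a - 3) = (a - 8)/(a + 3)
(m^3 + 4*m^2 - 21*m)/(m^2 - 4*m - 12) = m*(-m^2 - 4*m + 21)/(-m^2 + 4*m + 12)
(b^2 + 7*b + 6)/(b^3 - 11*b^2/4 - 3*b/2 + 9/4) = 4*(b + 6)/(4*b^2 - 15*b + 9)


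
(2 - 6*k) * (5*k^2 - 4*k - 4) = -30*k^3 + 34*k^2 + 16*k - 8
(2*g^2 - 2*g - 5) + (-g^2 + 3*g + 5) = g^2 + g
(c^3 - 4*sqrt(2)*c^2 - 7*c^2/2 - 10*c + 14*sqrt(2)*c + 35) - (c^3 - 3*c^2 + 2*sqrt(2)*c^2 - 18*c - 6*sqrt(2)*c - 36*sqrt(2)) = -6*sqrt(2)*c^2 - c^2/2 + 8*c + 20*sqrt(2)*c + 35 + 36*sqrt(2)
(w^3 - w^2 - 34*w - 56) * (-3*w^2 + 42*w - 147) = -3*w^5 + 45*w^4 - 87*w^3 - 1113*w^2 + 2646*w + 8232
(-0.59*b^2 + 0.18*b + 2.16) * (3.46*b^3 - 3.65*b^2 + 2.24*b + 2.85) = -2.0414*b^5 + 2.7763*b^4 + 5.495*b^3 - 9.1623*b^2 + 5.3514*b + 6.156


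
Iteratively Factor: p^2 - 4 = (p - 2)*(p + 2)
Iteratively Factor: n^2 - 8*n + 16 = (n - 4)*(n - 4)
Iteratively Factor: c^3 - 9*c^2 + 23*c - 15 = (c - 3)*(c^2 - 6*c + 5) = (c - 3)*(c - 1)*(c - 5)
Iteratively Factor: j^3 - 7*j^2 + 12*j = (j - 3)*(j^2 - 4*j) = j*(j - 3)*(j - 4)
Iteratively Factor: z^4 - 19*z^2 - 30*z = (z + 3)*(z^3 - 3*z^2 - 10*z) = (z - 5)*(z + 3)*(z^2 + 2*z) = (z - 5)*(z + 2)*(z + 3)*(z)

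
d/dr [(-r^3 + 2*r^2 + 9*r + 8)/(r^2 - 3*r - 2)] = (-r^4 + 6*r^3 - 9*r^2 - 24*r + 6)/(r^4 - 6*r^3 + 5*r^2 + 12*r + 4)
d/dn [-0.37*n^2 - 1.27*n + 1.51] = -0.74*n - 1.27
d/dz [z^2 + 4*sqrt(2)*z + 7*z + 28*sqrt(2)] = 2*z + 4*sqrt(2) + 7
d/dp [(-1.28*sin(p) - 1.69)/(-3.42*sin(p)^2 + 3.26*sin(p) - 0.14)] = (-4.3776*sin(p)^2 - 11.5596*sin(p) + 5.6886)*cos(p)/(11.6964*sin(p)^4 - 22.2984*sin(p)^3 + 11.5852*sin(p)^2 - 0.9128*sin(p) + 0.0196)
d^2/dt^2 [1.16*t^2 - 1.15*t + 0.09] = 2.32000000000000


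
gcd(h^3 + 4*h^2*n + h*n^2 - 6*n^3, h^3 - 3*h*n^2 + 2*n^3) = h^2 + h*n - 2*n^2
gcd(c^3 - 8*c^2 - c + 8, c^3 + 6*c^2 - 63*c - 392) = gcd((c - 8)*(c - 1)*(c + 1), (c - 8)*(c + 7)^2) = c - 8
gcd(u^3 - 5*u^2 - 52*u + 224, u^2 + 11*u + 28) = u + 7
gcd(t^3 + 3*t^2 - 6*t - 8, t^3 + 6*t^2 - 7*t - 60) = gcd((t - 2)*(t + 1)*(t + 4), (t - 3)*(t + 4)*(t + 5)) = t + 4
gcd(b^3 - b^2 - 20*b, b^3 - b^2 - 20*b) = b^3 - b^2 - 20*b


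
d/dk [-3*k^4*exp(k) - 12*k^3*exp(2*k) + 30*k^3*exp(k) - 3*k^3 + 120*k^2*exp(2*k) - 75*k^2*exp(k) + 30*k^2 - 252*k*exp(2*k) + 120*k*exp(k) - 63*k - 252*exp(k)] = -3*k^4*exp(k) - 24*k^3*exp(2*k) + 18*k^3*exp(k) + 204*k^2*exp(2*k) + 15*k^2*exp(k) - 9*k^2 - 264*k*exp(2*k) - 30*k*exp(k) + 60*k - 252*exp(2*k) - 132*exp(k) - 63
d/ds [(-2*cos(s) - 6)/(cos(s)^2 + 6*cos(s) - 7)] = 2*(sin(s)^2 - 6*cos(s) - 26)*sin(s)/(cos(s)^2 + 6*cos(s) - 7)^2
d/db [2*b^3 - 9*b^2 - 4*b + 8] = 6*b^2 - 18*b - 4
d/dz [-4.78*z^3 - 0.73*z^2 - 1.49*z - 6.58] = -14.34*z^2 - 1.46*z - 1.49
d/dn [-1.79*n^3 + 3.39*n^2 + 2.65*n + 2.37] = -5.37*n^2 + 6.78*n + 2.65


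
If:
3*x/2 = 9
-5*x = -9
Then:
No Solution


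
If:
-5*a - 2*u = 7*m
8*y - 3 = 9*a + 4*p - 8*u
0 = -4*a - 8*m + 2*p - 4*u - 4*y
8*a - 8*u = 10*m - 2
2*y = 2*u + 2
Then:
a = 11/71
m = -25/71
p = 304/71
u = 60/71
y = 131/71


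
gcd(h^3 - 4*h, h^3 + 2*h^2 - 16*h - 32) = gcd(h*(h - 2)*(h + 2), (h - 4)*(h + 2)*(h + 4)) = h + 2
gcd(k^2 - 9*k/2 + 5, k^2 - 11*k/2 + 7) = k - 2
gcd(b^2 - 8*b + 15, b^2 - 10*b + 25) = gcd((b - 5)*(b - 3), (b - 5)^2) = b - 5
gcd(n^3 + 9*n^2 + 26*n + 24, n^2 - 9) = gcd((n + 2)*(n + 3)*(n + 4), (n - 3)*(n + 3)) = n + 3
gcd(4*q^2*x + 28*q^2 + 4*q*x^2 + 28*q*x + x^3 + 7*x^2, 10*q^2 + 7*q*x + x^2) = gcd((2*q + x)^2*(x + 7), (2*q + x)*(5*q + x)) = 2*q + x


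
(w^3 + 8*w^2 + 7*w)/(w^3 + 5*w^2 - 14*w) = (w + 1)/(w - 2)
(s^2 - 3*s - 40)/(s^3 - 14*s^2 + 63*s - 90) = (s^2 - 3*s - 40)/(s^3 - 14*s^2 + 63*s - 90)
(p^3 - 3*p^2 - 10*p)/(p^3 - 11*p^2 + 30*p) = (p + 2)/(p - 6)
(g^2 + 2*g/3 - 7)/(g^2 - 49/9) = 3*(g + 3)/(3*g + 7)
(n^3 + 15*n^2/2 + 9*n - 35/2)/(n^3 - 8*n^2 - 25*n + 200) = (2*n^2 + 5*n - 7)/(2*(n^2 - 13*n + 40))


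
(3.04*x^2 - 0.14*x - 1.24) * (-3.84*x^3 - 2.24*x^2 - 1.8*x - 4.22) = -11.6736*x^5 - 6.272*x^4 - 0.396800000000001*x^3 - 9.7992*x^2 + 2.8228*x + 5.2328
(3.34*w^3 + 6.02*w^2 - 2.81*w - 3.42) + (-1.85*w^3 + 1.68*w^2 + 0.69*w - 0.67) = 1.49*w^3 + 7.7*w^2 - 2.12*w - 4.09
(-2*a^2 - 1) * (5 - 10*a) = 20*a^3 - 10*a^2 + 10*a - 5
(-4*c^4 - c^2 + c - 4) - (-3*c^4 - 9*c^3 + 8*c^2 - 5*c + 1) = -c^4 + 9*c^3 - 9*c^2 + 6*c - 5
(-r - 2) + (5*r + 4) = 4*r + 2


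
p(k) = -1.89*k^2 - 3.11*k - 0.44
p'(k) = -3.78*k - 3.11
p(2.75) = -23.29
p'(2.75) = -13.50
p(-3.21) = -9.93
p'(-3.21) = 9.02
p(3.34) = -31.91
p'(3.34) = -15.74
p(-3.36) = -11.33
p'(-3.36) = 9.59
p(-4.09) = -19.34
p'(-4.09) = 12.35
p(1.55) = -9.80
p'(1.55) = -8.97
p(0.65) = -3.26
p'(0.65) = -5.57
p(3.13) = -28.69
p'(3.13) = -14.94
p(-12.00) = -235.28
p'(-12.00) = 42.25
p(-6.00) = -49.82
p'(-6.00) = 19.57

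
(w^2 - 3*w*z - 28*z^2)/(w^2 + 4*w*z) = (w - 7*z)/w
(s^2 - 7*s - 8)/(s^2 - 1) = (s - 8)/(s - 1)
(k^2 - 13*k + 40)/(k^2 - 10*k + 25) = (k - 8)/(k - 5)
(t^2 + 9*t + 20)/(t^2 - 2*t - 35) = (t + 4)/(t - 7)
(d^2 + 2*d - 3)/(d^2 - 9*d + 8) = (d + 3)/(d - 8)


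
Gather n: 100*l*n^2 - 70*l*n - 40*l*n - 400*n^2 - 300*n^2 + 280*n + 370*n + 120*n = n^2*(100*l - 700) + n*(770 - 110*l)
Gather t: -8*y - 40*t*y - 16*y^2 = -40*t*y - 16*y^2 - 8*y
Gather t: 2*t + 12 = 2*t + 12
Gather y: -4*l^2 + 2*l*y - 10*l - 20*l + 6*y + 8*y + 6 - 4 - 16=-4*l^2 - 30*l + y*(2*l + 14) - 14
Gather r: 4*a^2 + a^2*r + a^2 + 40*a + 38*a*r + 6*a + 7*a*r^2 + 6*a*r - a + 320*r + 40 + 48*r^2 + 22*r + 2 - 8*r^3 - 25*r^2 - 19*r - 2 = 5*a^2 + 45*a - 8*r^3 + r^2*(7*a + 23) + r*(a^2 + 44*a + 323) + 40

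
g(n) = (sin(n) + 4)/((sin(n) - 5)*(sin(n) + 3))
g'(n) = cos(n)/((sin(n) - 5)*(sin(n) + 3)) - (sin(n) + 4)*cos(n)/((sin(n) - 5)*(sin(n) + 3)^2) - (sin(n) + 4)*cos(n)/((sin(n) - 5)^2*(sin(n) + 3))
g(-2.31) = -0.25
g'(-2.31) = 0.01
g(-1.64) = -0.25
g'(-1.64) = 0.00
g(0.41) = -0.28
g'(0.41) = -0.04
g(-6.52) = -0.26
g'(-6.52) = -0.02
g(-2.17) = -0.25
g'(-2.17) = 0.00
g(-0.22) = -0.26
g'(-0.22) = -0.02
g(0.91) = -0.30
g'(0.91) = -0.03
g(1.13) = -0.31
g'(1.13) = -0.03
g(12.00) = -0.25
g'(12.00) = -0.01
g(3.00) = -0.27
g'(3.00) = 0.03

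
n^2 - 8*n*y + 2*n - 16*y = (n + 2)*(n - 8*y)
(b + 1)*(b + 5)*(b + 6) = b^3 + 12*b^2 + 41*b + 30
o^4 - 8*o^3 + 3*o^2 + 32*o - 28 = (o - 7)*(o - 2)*(o - 1)*(o + 2)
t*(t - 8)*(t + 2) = t^3 - 6*t^2 - 16*t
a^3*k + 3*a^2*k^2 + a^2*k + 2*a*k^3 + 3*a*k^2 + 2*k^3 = (a + k)*(a + 2*k)*(a*k + k)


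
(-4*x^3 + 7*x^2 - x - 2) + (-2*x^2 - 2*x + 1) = -4*x^3 + 5*x^2 - 3*x - 1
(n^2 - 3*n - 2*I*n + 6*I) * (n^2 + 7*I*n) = n^4 - 3*n^3 + 5*I*n^3 + 14*n^2 - 15*I*n^2 - 42*n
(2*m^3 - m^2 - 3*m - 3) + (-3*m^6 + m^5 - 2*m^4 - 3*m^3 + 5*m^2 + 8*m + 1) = -3*m^6 + m^5 - 2*m^4 - m^3 + 4*m^2 + 5*m - 2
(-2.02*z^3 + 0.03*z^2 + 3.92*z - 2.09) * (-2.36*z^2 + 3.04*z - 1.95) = 4.7672*z^5 - 6.2116*z^4 - 5.221*z^3 + 16.7907*z^2 - 13.9976*z + 4.0755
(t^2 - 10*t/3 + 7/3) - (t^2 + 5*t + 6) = -25*t/3 - 11/3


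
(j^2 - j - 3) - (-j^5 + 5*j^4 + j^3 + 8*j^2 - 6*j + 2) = j^5 - 5*j^4 - j^3 - 7*j^2 + 5*j - 5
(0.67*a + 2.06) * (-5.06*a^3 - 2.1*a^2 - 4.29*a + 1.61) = -3.3902*a^4 - 11.8306*a^3 - 7.2003*a^2 - 7.7587*a + 3.3166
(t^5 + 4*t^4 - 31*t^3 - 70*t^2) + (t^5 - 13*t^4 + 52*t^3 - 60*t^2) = 2*t^5 - 9*t^4 + 21*t^3 - 130*t^2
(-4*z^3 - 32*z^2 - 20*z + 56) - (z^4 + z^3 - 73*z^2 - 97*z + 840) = -z^4 - 5*z^3 + 41*z^2 + 77*z - 784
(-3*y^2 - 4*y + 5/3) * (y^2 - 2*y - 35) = -3*y^4 + 2*y^3 + 344*y^2/3 + 410*y/3 - 175/3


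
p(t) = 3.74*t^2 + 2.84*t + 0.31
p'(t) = 7.48*t + 2.84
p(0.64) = 3.66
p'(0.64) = 7.63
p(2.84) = 38.54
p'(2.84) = 24.08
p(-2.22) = 12.44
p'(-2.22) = -13.77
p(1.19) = 8.99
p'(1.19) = 11.74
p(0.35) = 1.76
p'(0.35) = 5.46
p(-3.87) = 45.33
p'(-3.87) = -26.11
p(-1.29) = 2.87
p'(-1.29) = -6.81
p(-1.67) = 6.00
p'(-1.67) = -9.65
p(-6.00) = 117.91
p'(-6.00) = -42.04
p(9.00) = 328.81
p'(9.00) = 70.16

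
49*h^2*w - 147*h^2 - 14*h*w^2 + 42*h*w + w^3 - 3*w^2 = (-7*h + w)^2*(w - 3)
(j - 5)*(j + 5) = j^2 - 25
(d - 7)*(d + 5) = d^2 - 2*d - 35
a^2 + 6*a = a*(a + 6)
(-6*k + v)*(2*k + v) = -12*k^2 - 4*k*v + v^2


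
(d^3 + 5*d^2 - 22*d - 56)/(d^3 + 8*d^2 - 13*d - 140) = (d + 2)/(d + 5)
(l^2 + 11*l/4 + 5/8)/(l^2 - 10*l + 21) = (8*l^2 + 22*l + 5)/(8*(l^2 - 10*l + 21))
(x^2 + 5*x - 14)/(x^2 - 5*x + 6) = (x + 7)/(x - 3)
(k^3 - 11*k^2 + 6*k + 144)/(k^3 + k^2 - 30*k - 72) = (k - 8)/(k + 4)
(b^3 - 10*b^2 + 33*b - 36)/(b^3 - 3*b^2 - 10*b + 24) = (b^2 - 6*b + 9)/(b^2 + b - 6)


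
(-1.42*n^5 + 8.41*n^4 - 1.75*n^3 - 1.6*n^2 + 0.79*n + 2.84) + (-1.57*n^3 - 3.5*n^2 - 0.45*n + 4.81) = -1.42*n^5 + 8.41*n^4 - 3.32*n^3 - 5.1*n^2 + 0.34*n + 7.65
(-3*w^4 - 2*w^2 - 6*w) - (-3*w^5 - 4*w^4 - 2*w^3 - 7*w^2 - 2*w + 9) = 3*w^5 + w^4 + 2*w^3 + 5*w^2 - 4*w - 9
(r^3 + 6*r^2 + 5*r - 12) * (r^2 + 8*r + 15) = r^5 + 14*r^4 + 68*r^3 + 118*r^2 - 21*r - 180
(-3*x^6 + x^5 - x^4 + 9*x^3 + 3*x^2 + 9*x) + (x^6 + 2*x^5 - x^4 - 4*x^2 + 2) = -2*x^6 + 3*x^5 - 2*x^4 + 9*x^3 - x^2 + 9*x + 2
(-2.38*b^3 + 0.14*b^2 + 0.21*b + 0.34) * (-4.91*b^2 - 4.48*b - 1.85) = 11.6858*b^5 + 9.975*b^4 + 2.7447*b^3 - 2.8692*b^2 - 1.9117*b - 0.629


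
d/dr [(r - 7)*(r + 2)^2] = 3*(r - 4)*(r + 2)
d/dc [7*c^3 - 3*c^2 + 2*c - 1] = 21*c^2 - 6*c + 2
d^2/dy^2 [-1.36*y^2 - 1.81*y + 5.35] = -2.72000000000000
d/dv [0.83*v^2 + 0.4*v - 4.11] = 1.66*v + 0.4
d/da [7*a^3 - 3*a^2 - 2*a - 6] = 21*a^2 - 6*a - 2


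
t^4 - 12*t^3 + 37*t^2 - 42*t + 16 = (t - 8)*(t - 2)*(t - 1)^2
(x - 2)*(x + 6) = x^2 + 4*x - 12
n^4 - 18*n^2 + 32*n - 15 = (n - 3)*(n - 1)^2*(n + 5)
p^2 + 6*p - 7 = (p - 1)*(p + 7)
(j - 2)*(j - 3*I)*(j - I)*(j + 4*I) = j^4 - 2*j^3 + 13*j^2 - 26*j - 12*I*j + 24*I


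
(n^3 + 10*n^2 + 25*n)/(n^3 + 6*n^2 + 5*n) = (n + 5)/(n + 1)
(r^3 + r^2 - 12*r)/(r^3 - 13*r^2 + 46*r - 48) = r*(r + 4)/(r^2 - 10*r + 16)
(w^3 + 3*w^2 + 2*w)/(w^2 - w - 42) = w*(w^2 + 3*w + 2)/(w^2 - w - 42)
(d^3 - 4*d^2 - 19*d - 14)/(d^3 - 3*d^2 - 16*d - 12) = (d - 7)/(d - 6)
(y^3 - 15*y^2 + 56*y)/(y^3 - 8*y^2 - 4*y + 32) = y*(y - 7)/(y^2 - 4)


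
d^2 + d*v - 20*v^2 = (d - 4*v)*(d + 5*v)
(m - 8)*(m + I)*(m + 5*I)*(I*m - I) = I*m^4 - 6*m^3 - 9*I*m^3 + 54*m^2 + 3*I*m^2 - 48*m + 45*I*m - 40*I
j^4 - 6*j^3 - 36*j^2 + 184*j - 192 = (j - 8)*(j - 2)^2*(j + 6)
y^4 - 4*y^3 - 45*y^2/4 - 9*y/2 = y*(y - 6)*(y + 1/2)*(y + 3/2)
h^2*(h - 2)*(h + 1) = h^4 - h^3 - 2*h^2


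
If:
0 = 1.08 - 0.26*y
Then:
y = 4.15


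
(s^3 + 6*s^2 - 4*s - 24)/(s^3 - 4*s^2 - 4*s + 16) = (s + 6)/(s - 4)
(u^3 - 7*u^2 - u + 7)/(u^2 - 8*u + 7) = u + 1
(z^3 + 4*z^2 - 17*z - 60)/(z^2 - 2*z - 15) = (z^2 + z - 20)/(z - 5)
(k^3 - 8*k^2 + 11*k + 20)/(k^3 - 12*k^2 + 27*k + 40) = (k - 4)/(k - 8)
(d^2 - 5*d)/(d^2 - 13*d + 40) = d/(d - 8)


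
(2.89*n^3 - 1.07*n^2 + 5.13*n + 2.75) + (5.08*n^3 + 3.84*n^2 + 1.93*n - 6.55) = 7.97*n^3 + 2.77*n^2 + 7.06*n - 3.8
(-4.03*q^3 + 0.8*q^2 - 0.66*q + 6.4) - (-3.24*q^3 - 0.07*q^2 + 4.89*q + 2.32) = -0.79*q^3 + 0.87*q^2 - 5.55*q + 4.08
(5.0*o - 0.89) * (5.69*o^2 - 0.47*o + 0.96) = 28.45*o^3 - 7.4141*o^2 + 5.2183*o - 0.8544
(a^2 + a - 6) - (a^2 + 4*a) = -3*a - 6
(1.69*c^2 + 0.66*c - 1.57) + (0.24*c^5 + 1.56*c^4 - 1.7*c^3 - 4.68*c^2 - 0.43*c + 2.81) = 0.24*c^5 + 1.56*c^4 - 1.7*c^3 - 2.99*c^2 + 0.23*c + 1.24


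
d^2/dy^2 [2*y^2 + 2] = 4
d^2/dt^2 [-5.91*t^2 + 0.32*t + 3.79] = -11.8200000000000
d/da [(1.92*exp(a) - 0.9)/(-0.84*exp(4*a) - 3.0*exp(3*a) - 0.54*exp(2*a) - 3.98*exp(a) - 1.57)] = (4.8384*exp(4*a) + 8.496*exp(3*a) - 7.0632*exp(2*a) - 0.972*exp(a) - 6.5964)*exp(a)/(0.7056*exp(8*a) + 5.04*exp(7*a) + 9.9072*exp(6*a) + 9.9264*exp(5*a) + 26.8092*exp(4*a) + 13.7184*exp(3*a) + 17.536*exp(2*a) + 12.4972*exp(a) + 2.4649)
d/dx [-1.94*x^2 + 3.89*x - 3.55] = 3.89 - 3.88*x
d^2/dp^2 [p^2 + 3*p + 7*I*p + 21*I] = 2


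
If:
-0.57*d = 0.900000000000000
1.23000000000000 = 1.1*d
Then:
No Solution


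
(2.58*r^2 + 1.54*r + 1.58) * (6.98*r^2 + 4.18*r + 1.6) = 18.0084*r^4 + 21.5336*r^3 + 21.5936*r^2 + 9.0684*r + 2.528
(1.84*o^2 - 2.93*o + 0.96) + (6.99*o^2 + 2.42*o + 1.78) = 8.83*o^2 - 0.51*o + 2.74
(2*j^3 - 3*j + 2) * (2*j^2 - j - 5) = 4*j^5 - 2*j^4 - 16*j^3 + 7*j^2 + 13*j - 10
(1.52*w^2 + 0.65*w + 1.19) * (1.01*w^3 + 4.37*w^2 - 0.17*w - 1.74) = 1.5352*w^5 + 7.2989*w^4 + 3.784*w^3 + 2.445*w^2 - 1.3333*w - 2.0706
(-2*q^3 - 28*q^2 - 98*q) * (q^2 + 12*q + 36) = -2*q^5 - 52*q^4 - 506*q^3 - 2184*q^2 - 3528*q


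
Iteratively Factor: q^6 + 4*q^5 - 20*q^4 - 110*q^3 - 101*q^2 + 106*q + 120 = (q - 5)*(q^5 + 9*q^4 + 25*q^3 + 15*q^2 - 26*q - 24) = (q - 5)*(q + 2)*(q^4 + 7*q^3 + 11*q^2 - 7*q - 12) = (q - 5)*(q + 2)*(q + 3)*(q^3 + 4*q^2 - q - 4) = (q - 5)*(q + 1)*(q + 2)*(q + 3)*(q^2 + 3*q - 4) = (q - 5)*(q + 1)*(q + 2)*(q + 3)*(q + 4)*(q - 1)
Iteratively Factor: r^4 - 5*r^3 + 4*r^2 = (r)*(r^3 - 5*r^2 + 4*r) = r*(r - 1)*(r^2 - 4*r) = r^2*(r - 1)*(r - 4)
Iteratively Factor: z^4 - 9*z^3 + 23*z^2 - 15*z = (z - 1)*(z^3 - 8*z^2 + 15*z) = z*(z - 1)*(z^2 - 8*z + 15) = z*(z - 3)*(z - 1)*(z - 5)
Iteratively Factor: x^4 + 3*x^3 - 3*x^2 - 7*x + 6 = (x + 2)*(x^3 + x^2 - 5*x + 3) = (x - 1)*(x + 2)*(x^2 + 2*x - 3) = (x - 1)^2*(x + 2)*(x + 3)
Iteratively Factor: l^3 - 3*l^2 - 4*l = (l)*(l^2 - 3*l - 4) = l*(l - 4)*(l + 1)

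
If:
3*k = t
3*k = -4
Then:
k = -4/3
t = -4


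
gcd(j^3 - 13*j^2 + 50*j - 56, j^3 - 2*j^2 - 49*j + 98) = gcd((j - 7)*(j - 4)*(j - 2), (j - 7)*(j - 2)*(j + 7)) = j^2 - 9*j + 14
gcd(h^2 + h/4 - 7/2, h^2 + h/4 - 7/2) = h^2 + h/4 - 7/2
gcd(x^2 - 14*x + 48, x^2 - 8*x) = x - 8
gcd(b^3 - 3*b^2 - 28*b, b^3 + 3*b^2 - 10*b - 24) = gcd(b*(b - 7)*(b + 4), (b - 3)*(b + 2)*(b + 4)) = b + 4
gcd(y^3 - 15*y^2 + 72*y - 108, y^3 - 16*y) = 1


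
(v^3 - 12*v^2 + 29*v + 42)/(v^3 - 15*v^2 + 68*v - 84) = (v + 1)/(v - 2)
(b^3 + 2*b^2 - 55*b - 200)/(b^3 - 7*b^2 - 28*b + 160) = (b + 5)/(b - 4)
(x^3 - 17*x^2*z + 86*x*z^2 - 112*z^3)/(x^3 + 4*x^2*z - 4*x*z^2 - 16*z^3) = (x^2 - 15*x*z + 56*z^2)/(x^2 + 6*x*z + 8*z^2)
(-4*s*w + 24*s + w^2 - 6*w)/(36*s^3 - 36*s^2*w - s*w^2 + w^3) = (-4*s*w + 24*s + w^2 - 6*w)/(36*s^3 - 36*s^2*w - s*w^2 + w^3)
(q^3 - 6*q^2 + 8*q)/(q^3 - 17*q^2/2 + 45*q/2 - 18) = 2*q*(q - 2)/(2*q^2 - 9*q + 9)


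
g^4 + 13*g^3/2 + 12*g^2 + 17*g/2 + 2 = (g + 1/2)*(g + 1)^2*(g + 4)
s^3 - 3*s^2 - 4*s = s*(s - 4)*(s + 1)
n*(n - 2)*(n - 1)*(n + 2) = n^4 - n^3 - 4*n^2 + 4*n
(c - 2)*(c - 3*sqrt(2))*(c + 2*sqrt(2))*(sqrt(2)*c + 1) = sqrt(2)*c^4 - 2*sqrt(2)*c^3 - c^3 - 13*sqrt(2)*c^2 + 2*c^2 - 12*c + 26*sqrt(2)*c + 24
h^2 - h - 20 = (h - 5)*(h + 4)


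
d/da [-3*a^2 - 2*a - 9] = -6*a - 2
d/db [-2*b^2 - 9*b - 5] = -4*b - 9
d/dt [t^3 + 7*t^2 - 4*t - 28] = 3*t^2 + 14*t - 4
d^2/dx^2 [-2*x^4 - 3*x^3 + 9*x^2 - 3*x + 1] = -24*x^2 - 18*x + 18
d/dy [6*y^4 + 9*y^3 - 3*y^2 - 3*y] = 24*y^3 + 27*y^2 - 6*y - 3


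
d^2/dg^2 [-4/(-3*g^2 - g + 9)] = 8*(-9*g^2 - 3*g + (6*g + 1)^2 + 27)/(3*g^2 + g - 9)^3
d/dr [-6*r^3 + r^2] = 2*r*(1 - 9*r)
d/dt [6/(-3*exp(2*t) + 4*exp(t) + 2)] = (36*exp(t) - 24)*exp(t)/(-3*exp(2*t) + 4*exp(t) + 2)^2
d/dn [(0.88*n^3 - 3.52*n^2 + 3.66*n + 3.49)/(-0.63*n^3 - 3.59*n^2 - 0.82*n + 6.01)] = (-5.3768*n^4 + 3.1684*n^3 + 38.4883*n^2 - 17.2522*n + 24.8584)/(0.3969*n^6 + 4.5234*n^5 + 13.9213*n^4 - 1.685*n^3 - 42.4794*n^2 - 9.8564*n + 36.1201)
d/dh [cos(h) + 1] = -sin(h)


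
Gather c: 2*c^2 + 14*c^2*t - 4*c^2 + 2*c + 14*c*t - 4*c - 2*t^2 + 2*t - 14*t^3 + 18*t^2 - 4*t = c^2*(14*t - 2) + c*(14*t - 2) - 14*t^3 + 16*t^2 - 2*t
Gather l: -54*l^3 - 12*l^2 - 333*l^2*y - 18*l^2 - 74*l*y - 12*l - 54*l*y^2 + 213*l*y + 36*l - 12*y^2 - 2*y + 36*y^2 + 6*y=-54*l^3 + l^2*(-333*y - 30) + l*(-54*y^2 + 139*y + 24) + 24*y^2 + 4*y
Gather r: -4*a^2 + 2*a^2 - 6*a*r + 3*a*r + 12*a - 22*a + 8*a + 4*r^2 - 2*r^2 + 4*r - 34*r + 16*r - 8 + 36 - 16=-2*a^2 - 2*a + 2*r^2 + r*(-3*a - 14) + 12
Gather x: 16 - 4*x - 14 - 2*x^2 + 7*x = -2*x^2 + 3*x + 2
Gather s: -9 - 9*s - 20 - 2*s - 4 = -11*s - 33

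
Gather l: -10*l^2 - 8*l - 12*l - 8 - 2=-10*l^2 - 20*l - 10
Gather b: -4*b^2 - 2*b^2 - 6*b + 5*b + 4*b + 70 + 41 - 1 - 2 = -6*b^2 + 3*b + 108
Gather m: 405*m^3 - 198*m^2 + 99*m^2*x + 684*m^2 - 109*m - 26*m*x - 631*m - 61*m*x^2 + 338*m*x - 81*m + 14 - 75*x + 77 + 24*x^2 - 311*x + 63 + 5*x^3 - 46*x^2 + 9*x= 405*m^3 + m^2*(99*x + 486) + m*(-61*x^2 + 312*x - 821) + 5*x^3 - 22*x^2 - 377*x + 154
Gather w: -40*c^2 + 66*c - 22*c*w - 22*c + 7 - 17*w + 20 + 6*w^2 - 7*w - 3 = -40*c^2 + 44*c + 6*w^2 + w*(-22*c - 24) + 24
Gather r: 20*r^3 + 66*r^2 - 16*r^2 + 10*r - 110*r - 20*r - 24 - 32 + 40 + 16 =20*r^3 + 50*r^2 - 120*r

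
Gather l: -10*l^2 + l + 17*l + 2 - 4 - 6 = -10*l^2 + 18*l - 8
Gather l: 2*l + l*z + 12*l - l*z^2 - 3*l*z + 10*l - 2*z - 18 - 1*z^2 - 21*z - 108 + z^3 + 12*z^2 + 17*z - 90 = l*(-z^2 - 2*z + 24) + z^3 + 11*z^2 - 6*z - 216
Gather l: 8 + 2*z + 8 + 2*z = 4*z + 16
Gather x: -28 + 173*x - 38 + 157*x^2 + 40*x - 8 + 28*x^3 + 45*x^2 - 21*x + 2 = 28*x^3 + 202*x^2 + 192*x - 72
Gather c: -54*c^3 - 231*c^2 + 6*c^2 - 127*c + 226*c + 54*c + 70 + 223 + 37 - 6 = -54*c^3 - 225*c^2 + 153*c + 324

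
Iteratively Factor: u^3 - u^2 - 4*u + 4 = (u - 2)*(u^2 + u - 2) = (u - 2)*(u - 1)*(u + 2)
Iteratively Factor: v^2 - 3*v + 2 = (v - 1)*(v - 2)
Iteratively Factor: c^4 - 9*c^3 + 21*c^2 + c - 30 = (c - 5)*(c^3 - 4*c^2 + c + 6) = (c - 5)*(c + 1)*(c^2 - 5*c + 6) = (c - 5)*(c - 2)*(c + 1)*(c - 3)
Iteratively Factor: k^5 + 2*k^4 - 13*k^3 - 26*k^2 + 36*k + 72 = (k + 2)*(k^4 - 13*k^2 + 36) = (k - 2)*(k + 2)*(k^3 + 2*k^2 - 9*k - 18) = (k - 2)*(k + 2)*(k + 3)*(k^2 - k - 6) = (k - 3)*(k - 2)*(k + 2)*(k + 3)*(k + 2)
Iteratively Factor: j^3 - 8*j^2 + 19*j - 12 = (j - 4)*(j^2 - 4*j + 3) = (j - 4)*(j - 1)*(j - 3)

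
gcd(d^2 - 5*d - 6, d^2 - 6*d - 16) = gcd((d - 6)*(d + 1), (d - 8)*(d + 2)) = 1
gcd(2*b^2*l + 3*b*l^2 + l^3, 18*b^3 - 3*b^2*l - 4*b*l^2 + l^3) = 2*b + l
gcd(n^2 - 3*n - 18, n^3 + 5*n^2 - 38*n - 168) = n - 6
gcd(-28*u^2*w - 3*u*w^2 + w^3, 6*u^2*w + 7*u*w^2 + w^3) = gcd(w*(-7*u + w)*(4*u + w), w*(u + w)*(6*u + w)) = w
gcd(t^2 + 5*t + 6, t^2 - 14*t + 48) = 1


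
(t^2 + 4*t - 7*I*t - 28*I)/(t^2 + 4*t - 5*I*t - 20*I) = (t - 7*I)/(t - 5*I)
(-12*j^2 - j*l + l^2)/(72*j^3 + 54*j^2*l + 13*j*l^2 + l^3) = (-4*j + l)/(24*j^2 + 10*j*l + l^2)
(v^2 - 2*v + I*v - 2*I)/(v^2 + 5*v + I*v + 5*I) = (v - 2)/(v + 5)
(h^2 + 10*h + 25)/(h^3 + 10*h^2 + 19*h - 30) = (h + 5)/(h^2 + 5*h - 6)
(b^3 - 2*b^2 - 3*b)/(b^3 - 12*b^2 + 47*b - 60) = b*(b + 1)/(b^2 - 9*b + 20)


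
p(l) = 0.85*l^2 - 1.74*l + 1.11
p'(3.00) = 3.36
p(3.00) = 3.54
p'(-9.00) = -17.04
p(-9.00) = 85.62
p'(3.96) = 4.99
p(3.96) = 7.55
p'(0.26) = -1.30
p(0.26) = 0.72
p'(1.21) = 0.32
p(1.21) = 0.25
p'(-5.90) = -11.77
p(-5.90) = 40.96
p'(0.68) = -0.58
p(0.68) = 0.32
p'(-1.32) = -3.98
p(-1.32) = 4.89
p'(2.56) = 2.61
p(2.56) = 2.23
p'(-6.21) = -12.30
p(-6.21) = 44.69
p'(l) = 1.7*l - 1.74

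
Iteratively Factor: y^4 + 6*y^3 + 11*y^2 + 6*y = (y + 2)*(y^3 + 4*y^2 + 3*y) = (y + 1)*(y + 2)*(y^2 + 3*y) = (y + 1)*(y + 2)*(y + 3)*(y)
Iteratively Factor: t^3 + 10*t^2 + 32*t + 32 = (t + 4)*(t^2 + 6*t + 8) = (t + 4)^2*(t + 2)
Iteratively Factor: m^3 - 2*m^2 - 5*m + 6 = (m + 2)*(m^2 - 4*m + 3) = (m - 3)*(m + 2)*(m - 1)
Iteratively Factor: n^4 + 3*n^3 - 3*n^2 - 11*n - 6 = (n + 1)*(n^3 + 2*n^2 - 5*n - 6) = (n - 2)*(n + 1)*(n^2 + 4*n + 3) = (n - 2)*(n + 1)^2*(n + 3)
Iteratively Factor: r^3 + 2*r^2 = (r)*(r^2 + 2*r) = r^2*(r + 2)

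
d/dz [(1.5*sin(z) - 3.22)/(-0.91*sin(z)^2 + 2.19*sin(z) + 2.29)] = (1.365*sin(z)^2 - 5.8604*sin(z) + 10.4868)*cos(z)/(0.8281*sin(z)^4 - 3.9858*sin(z)^3 + 0.628299999999999*sin(z)^2 + 10.0302*sin(z) + 5.2441)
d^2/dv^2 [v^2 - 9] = 2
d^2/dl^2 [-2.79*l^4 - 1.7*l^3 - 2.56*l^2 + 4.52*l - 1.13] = -33.48*l^2 - 10.2*l - 5.12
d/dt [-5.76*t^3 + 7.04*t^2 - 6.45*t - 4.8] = -17.28*t^2 + 14.08*t - 6.45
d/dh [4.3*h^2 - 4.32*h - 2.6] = 8.6*h - 4.32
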